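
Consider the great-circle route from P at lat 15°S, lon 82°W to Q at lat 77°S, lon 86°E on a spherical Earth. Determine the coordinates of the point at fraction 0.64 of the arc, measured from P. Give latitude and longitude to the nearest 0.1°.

≈ lat 71.0°S, lon 75.1°W

From cos δ = sin φ₁ sin φ₂ + cos φ₁ cos φ₂ cos Δλ, the central angle is δ ≈ 1.531 rad (87.7°).
Interpolate at f = 0.64 with slerp weights a = sin((1−f)δ)/sin δ ≈ 0.524, b = sin(fδ)/sin δ ≈ 0.831.
p = a·p₁ + b·p₂ ≈ (0.084, -0.315, -0.945); φ = arcsin(p_z) ≈ -70.99°, λ = atan2(p_y, p_x) ≈ -75.15°.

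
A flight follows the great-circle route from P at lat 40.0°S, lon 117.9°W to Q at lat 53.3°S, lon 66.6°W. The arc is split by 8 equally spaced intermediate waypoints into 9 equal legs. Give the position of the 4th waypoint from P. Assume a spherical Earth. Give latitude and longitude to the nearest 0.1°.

Write both endpoints as unit vectors p₁, p₂ with components (cos φ cos λ, cos φ sin λ, sin φ).
The central angle between the endpoints is δ = arccos(p₁·p₂) ≈ 0.641 rad (36.7°).
Interpolate at f = 4/9 with slerp weights a = sin((1−f)δ)/sin δ ≈ 0.583, b = sin(fδ)/sin δ ≈ 0.470.
p = a·p₁ + b·p₂ ≈ (-0.097, -0.652, -0.752); φ = arcsin(p_z) ≈ -48.72°, λ = atan2(p_y, p_x) ≈ -98.49°.

≈ lat 48.7°S, lon 98.5°W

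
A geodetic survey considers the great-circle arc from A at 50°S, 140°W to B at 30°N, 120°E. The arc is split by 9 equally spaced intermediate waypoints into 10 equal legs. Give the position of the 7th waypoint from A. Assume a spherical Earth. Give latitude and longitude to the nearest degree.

The haversine formula gives a central angle δ ≈ 2.071 rad (118.7°) between the endpoints.
Interpolate at f = 7/10 with slerp weights a = sin((1−f)δ)/sin δ ≈ 0.663, b = sin(fδ)/sin δ ≈ 1.131.
p = a·p₁ + b·p₂ ≈ (-0.817, 0.574, 0.057); φ = arcsin(p_z) ≈ 3.29°, λ = atan2(p_y, p_x) ≈ 144.88°.

≈ 3°N, 145°E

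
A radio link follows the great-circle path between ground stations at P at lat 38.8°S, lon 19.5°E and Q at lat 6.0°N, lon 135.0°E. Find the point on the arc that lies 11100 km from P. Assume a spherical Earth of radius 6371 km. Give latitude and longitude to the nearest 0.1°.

Convert each endpoint to a unit vector on the sphere (x = cos φ cos λ, y = cos φ sin λ, z = sin φ).
The central angle between the endpoints is δ = arccos(p₁·p₂) ≈ 1.981 rad (113.5°). The total great-circle distance is δ·R ≈ 1.981 × 6371 ≈ 12624 km, so the target fraction is f = 11100/12624 ≈ 0.879.
Interpolate at f ≈ 0.879 with slerp weights a = sin((1−f)δ)/sin δ ≈ 0.258, b = sin(fδ)/sin δ ≈ 1.075.
p = a·p₁ + b·p₂ ≈ (-0.566, 0.823, -0.050); φ = arcsin(p_z) ≈ -2.84°, λ = atan2(p_y, p_x) ≈ 124.52°.

≈ lat 2.8°S, lon 124.5°E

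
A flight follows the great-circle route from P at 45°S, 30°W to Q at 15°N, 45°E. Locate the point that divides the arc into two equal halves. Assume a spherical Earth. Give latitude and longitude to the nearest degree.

≈ 19°S, 14°E

Write both endpoints as unit vectors p₁, p₂ with components (cos φ cos λ, cos φ sin λ, sin φ).
The central angle between the endpoints is δ = arccos(p₁·p₂) ≈ 1.577 rad (90.4°).
Interpolate at f = 1/2 with slerp weights a = sin((1−f)δ)/sin δ ≈ 0.709, b = sin(fδ)/sin δ ≈ 0.709.
p = a·p₁ + b·p₂ ≈ (0.919, 0.234, -0.318); φ = arcsin(p_z) ≈ -18.54°, λ = atan2(p_y, p_x) ≈ 14.27°.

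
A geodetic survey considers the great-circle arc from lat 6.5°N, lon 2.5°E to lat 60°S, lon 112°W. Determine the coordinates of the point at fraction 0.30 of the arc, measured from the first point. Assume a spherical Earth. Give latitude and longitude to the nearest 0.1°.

≈ lat 21.8°S, lon 13.5°W

Write both endpoints as unit vectors p₁, p₂ with components (cos φ cos λ, cos φ sin λ, sin φ).
The central angle between the endpoints is δ = arccos(p₁·p₂) ≈ 1.880 rad (107.7°).
Interpolate at f = 0.30 with slerp weights a = sin((1−f)δ)/sin δ ≈ 1.016, b = sin(fδ)/sin δ ≈ 0.561.
p = a·p₁ + b·p₂ ≈ (0.903, -0.216, -0.371); φ = arcsin(p_z) ≈ -21.77°, λ = atan2(p_y, p_x) ≈ -13.46°.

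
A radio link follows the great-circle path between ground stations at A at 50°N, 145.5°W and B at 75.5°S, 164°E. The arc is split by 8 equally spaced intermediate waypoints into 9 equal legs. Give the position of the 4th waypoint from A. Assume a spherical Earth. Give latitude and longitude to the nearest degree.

≈ 7°S, 158°W

Write both endpoints as unit vectors p₁, p₂ with components (cos φ cos λ, cos φ sin λ, sin φ).
The central angle between the endpoints is δ = arccos(p₁·p₂) ≈ 2.264 rad (129.7°).
Interpolate at f = 4/9 with slerp weights a = sin((1−f)δ)/sin δ ≈ 1.237, b = sin(fδ)/sin δ ≈ 1.099.
p = a·p₁ + b·p₂ ≈ (-0.920, -0.375, -0.116); φ = arcsin(p_z) ≈ -6.66°, λ = atan2(p_y, p_x) ≈ -157.84°.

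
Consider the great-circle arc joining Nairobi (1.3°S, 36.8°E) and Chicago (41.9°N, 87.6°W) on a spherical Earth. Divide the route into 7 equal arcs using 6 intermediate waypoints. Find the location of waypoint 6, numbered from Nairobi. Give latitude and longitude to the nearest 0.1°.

≈ (46.5°N, 65.3°W)

The haversine formula gives a central angle δ ≈ 2.021 rad (115.8°) between the endpoints.
Interpolate at f = 6/7 with slerp weights a = sin((1−f)δ)/sin δ ≈ 0.316, b = sin(fδ)/sin δ ≈ 1.096.
p = a·p₁ + b·p₂ ≈ (0.287, -0.626, 0.725); φ = arcsin(p_z) ≈ 46.47°, λ = atan2(p_y, p_x) ≈ -65.33°.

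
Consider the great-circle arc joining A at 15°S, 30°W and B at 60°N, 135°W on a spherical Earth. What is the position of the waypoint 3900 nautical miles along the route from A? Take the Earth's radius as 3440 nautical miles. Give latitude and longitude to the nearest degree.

Write both endpoints as unit vectors p₁, p₂ with components (cos φ cos λ, cos φ sin λ, sin φ).
The central angle between the endpoints is δ = arccos(p₁·p₂) ≈ 1.927 rad (110.4°). The total great-circle distance is δ·R ≈ 1.927 × 3440 ≈ 6630 nmi, so the target fraction is f = 3900/6630 ≈ 0.588.
Interpolate at f ≈ 0.588 with slerp weights a = sin((1−f)δ)/sin δ ≈ 0.761, b = sin(fδ)/sin δ ≈ 0.967.
p = a·p₁ + b·p₂ ≈ (0.295, -0.709, 0.640); φ = arcsin(p_z) ≈ 39.82°, λ = atan2(p_y, p_x) ≈ -67.44°.

≈ 40°N, 67°W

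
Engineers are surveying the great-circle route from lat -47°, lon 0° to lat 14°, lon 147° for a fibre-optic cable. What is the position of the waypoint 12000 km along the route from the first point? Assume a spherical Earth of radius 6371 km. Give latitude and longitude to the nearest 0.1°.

Write both endpoints as unit vectors p₁, p₂ with components (cos φ cos λ, cos φ sin λ, sin φ).
The central angle between the endpoints is δ = arccos(p₁·p₂) ≈ 2.392 rad (137.0°). The total great-circle distance is δ·R ≈ 2.392 × 6371 ≈ 15239 km, so the target fraction is f = 12000/15239 ≈ 0.787.
Interpolate at f ≈ 0.787 with slerp weights a = sin((1−f)δ)/sin δ ≈ 0.714, b = sin(fδ)/sin δ ≈ 1.396.
p = a·p₁ + b·p₂ ≈ (-0.649, 0.738, -0.185); φ = arcsin(p_z) ≈ -10.64°, λ = atan2(p_y, p_x) ≈ 131.34°.

≈ lat -10.6°, lon 131.3°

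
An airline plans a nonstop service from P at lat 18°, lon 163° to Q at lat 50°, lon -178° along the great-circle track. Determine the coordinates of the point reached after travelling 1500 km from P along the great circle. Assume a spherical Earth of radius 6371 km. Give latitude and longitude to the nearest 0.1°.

≈ lat 30.5°, lon 168.6°

Convert each endpoint to a unit vector on the sphere (x = cos φ cos λ, y = cos φ sin λ, z = sin φ).
The central angle between the endpoints is δ = arccos(p₁·p₂) ≈ 0.619 rad (35.4°). The total great-circle distance is δ·R ≈ 0.619 × 6371 ≈ 3941 km, so the target fraction is f = 1500/3941 ≈ 0.381.
Interpolate at f ≈ 0.381 with slerp weights a = sin((1−f)δ)/sin δ ≈ 0.645, b = sin(fδ)/sin δ ≈ 0.402.
p = a·p₁ + b·p₂ ≈ (-0.845, 0.170, 0.507); φ = arcsin(p_z) ≈ 30.49°, λ = atan2(p_y, p_x) ≈ 168.61°.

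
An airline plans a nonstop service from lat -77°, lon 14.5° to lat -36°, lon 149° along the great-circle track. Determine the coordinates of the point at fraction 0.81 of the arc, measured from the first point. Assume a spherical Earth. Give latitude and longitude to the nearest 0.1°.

Convert each endpoint to a unit vector on the sphere (x = cos φ cos λ, y = cos φ sin λ, z = sin φ).
The central angle between the endpoints is δ = arccos(p₁·p₂) ≈ 1.109 rad (63.6°).
Interpolate at f = 0.81 with slerp weights a = sin((1−f)δ)/sin δ ≈ 0.234, b = sin(fδ)/sin δ ≈ 0.874.
p = a·p₁ + b·p₂ ≈ (-0.555, 0.377, -0.741); φ = arcsin(p_z) ≈ -47.84°, λ = atan2(p_y, p_x) ≈ 145.80°.

≈ lat -47.8°, lon 145.8°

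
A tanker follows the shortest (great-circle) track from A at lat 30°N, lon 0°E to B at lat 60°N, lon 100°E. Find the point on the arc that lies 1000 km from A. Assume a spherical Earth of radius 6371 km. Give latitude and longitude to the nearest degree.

Convert each endpoint to a unit vector on the sphere (x = cos φ cos λ, y = cos φ sin λ, z = sin φ).
The central angle between the endpoints is δ = arccos(p₁·p₂) ≈ 1.205 rad (69.0°). The total great-circle distance is δ·R ≈ 1.205 × 6371 ≈ 7676 km, so the target fraction is f = 1000/7676 ≈ 0.130.
Interpolate at f ≈ 0.130 with slerp weights a = sin((1−f)δ)/sin δ ≈ 0.928, b = sin(fδ)/sin δ ≈ 0.167.
p = a·p₁ + b·p₂ ≈ (0.789, 0.082, 0.609); φ = arcsin(p_z) ≈ 37.51°, λ = atan2(p_y, p_x) ≈ 5.96°.

≈ lat 38°N, lon 6°E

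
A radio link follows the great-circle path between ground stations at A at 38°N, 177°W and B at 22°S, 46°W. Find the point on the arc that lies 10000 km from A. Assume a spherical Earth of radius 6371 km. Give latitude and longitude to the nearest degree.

≈ 5°N, 83°W

Convert each endpoint to a unit vector on the sphere (x = cos φ cos λ, y = cos φ sin λ, z = sin φ).
The central angle between the endpoints is δ = arccos(p₁·p₂) ≈ 2.360 rad (135.2°). The total great-circle distance is δ·R ≈ 2.360 × 6371 ≈ 15037 km, so the target fraction is f = 10000/15037 ≈ 0.665.
Interpolate at f ≈ 0.665 with slerp weights a = sin((1−f)δ)/sin δ ≈ 1.009, b = sin(fδ)/sin δ ≈ 1.420.
p = a·p₁ + b·p₂ ≈ (0.120, -0.989, 0.089); φ = arcsin(p_z) ≈ 5.13°, λ = atan2(p_y, p_x) ≈ -83.06°.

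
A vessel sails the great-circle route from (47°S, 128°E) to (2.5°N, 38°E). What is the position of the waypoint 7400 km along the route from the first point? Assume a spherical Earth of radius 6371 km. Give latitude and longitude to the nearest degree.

≈ (16°S, 56°E)

Write both endpoints as unit vectors p₁, p₂ with components (cos φ cos λ, cos φ sin λ, sin φ).
The central angle between the endpoints is δ = arccos(p₁·p₂) ≈ 1.603 rad (91.8°). The total great-circle distance is δ·R ≈ 1.603 × 6371 ≈ 10211 km, so the target fraction is f = 7400/10211 ≈ 0.725.
Interpolate at f ≈ 0.725 with slerp weights a = sin((1−f)δ)/sin δ ≈ 0.427, b = sin(fδ)/sin δ ≈ 0.918.
p = a·p₁ + b·p₂ ≈ (0.543, 0.794, -0.272); φ = arcsin(p_z) ≈ -15.81°, λ = atan2(p_y, p_x) ≈ 55.63°.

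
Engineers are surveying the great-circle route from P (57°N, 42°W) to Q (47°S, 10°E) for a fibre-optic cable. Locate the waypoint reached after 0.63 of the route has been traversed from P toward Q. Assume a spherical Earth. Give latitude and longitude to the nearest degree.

≈ (8°S, 8°W)

Write both endpoints as unit vectors p₁, p₂ with components (cos φ cos λ, cos φ sin λ, sin φ).
The central angle between the endpoints is δ = arccos(p₁·p₂) ≈ 1.966 rad (112.6°).
Interpolate at f = 0.63 with slerp weights a = sin((1−f)δ)/sin δ ≈ 0.720, b = sin(fδ)/sin δ ≈ 1.024.
p = a·p₁ + b·p₂ ≈ (0.979, -0.141, -0.145); φ = arcsin(p_z) ≈ -8.33°, λ = atan2(p_y, p_x) ≈ -8.21°.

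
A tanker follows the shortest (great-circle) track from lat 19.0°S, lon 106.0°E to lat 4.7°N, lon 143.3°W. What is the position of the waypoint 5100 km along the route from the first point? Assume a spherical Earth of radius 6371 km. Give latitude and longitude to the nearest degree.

≈ lat 15°S, lon 154°E

Convert each endpoint to a unit vector on the sphere (x = cos φ cos λ, y = cos φ sin λ, z = sin φ).
The central angle between the endpoints is δ = arccos(p₁·p₂) ≈ 1.939 rad (111.1°). The total great-circle distance is δ·R ≈ 1.939 × 6371 ≈ 12352 km, so the target fraction is f = 5100/12352 ≈ 0.413.
Interpolate at f ≈ 0.413 with slerp weights a = sin((1−f)δ)/sin δ ≈ 0.973, b = sin(fδ)/sin δ ≈ 0.769.
p = a·p₁ + b·p₂ ≈ (-0.868, 0.426, -0.254); φ = arcsin(p_z) ≈ -14.70°, λ = atan2(p_y, p_x) ≈ 153.85°.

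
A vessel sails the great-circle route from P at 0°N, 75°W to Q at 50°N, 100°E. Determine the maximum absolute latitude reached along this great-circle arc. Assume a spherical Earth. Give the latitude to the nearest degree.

The great circle lies in the plane with unit normal n̂ = (p₁ × p₂)/|p₁ × p₂|.
Here n̂_z ≈ +0.073; the vertex latitude is φ_max = arccos|n̂_z| ≈ 85.8°.
Check via Clairaut: cos φ_max = |cos φ₁| · sin C = cos(0.0°)·sin(4.2°) ≈ 0.073, again giving ≈ 85.8°.

≈ 86°N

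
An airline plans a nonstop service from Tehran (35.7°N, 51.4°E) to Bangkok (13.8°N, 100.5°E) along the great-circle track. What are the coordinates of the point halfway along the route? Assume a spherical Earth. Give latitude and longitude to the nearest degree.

≈ (27°N, 78°E)

From cos δ = sin φ₁ sin φ₂ + cos φ₁ cos φ₂ cos Δλ, the central angle is δ ≈ 0.856 rad (49.0°).
Interpolate at f = 1/2 with slerp weights a = sin((1−f)δ)/sin δ ≈ 0.550, b = sin(fδ)/sin δ ≈ 0.550.
p = a·p₁ + b·p₂ ≈ (0.181, 0.874, 0.452); φ = arcsin(p_z) ≈ 26.86°, λ = atan2(p_y, p_x) ≈ 78.28°.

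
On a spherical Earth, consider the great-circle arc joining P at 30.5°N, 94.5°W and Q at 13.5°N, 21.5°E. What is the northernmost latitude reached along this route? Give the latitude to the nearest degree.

The great circle lies in the plane with unit normal n̂ = (p₁ × p₂)/|p₁ × p₂|.
Here n̂_z ≈ +0.777; the vertex latitude is φ_max = arccos|n̂_z| ≈ 39.0°.
Check via Clairaut: cos φ_max = |cos φ₁| · sin C = cos(30.5°)·sin(64.5°) ≈ 0.777, again giving ≈ 39.0°.

≈ 39°N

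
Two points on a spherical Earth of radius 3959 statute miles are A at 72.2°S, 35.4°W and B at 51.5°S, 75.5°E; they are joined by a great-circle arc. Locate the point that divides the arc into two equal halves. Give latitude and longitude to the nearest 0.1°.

≈ 71.3°S, 46.4°E

From cos δ = sin φ₁ sin φ₂ + cos φ₁ cos φ₂ cos Δλ, the central angle is δ ≈ 0.827 rad (47.4°).
Interpolate at f = 1/2 with slerp weights a = sin((1−f)δ)/sin δ ≈ 0.546, b = sin(fδ)/sin δ ≈ 0.546.
p = a·p₁ + b·p₂ ≈ (0.221, 0.232, -0.947); φ = arcsin(p_z) ≈ -71.29°, λ = atan2(p_y, p_x) ≈ 46.42°.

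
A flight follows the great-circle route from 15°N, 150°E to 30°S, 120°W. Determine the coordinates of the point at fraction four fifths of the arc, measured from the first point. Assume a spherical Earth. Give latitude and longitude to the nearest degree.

≈ 24°S, 141°W

The haversine formula gives a central angle δ ≈ 1.701 rad (97.4°) between the endpoints.
Interpolate at f = 4/5 with slerp weights a = sin((1−f)δ)/sin δ ≈ 0.336, b = sin(fδ)/sin δ ≈ 0.986.
p = a·p₁ + b·p₂ ≈ (-0.708, -0.577, -0.406); φ = arcsin(p_z) ≈ -23.96°, λ = atan2(p_y, p_x) ≈ -140.83°.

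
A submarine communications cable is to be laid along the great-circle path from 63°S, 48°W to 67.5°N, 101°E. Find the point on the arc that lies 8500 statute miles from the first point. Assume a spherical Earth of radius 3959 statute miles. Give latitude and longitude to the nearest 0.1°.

≈ 43.8°N, 29.4°E

Convert each endpoint to a unit vector on the sphere (x = cos φ cos λ, y = cos φ sin λ, z = sin φ).
The central angle between the endpoints is δ = arccos(p₁·p₂) ≈ 2.905 rad (166.4°). The total great-circle distance is δ·R ≈ 2.905 × 3959 ≈ 11500 mi, so the target fraction is f = 8500/11500 ≈ 0.739.
Interpolate at f ≈ 0.739 with slerp weights a = sin((1−f)δ)/sin δ ≈ 2.930, b = sin(fδ)/sin δ ≈ 3.575.
p = a·p₁ + b·p₂ ≈ (0.629, 0.354, 0.692); φ = arcsin(p_z) ≈ 43.78°, λ = atan2(p_y, p_x) ≈ 29.39°.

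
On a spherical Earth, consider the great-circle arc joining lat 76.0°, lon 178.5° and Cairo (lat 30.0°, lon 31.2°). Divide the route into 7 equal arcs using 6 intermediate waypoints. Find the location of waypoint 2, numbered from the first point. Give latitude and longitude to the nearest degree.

Write both endpoints as unit vectors p₁, p₂ with components (cos φ cos λ, cos φ sin λ, sin φ).
The central angle between the endpoints is δ = arccos(p₁·p₂) ≈ 1.257 rad (72.0°).
Interpolate at f = 2/7 with slerp weights a = sin((1−f)δ)/sin δ ≈ 0.822, b = sin(fδ)/sin δ ≈ 0.369.
p = a·p₁ + b·p₂ ≈ (0.075, 0.171, 0.982); φ = arcsin(p_z) ≈ 79.24°, λ = atan2(p_y, p_x) ≈ 66.35°.

≈ lat 79°, lon 66°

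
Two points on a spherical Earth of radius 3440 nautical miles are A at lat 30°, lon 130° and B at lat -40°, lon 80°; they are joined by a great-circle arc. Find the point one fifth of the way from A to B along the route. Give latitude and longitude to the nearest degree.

≈ lat 16°, lon 120°

Convert each endpoint to a unit vector on the sphere (x = cos φ cos λ, y = cos φ sin λ, z = sin φ).
The central angle between the endpoints is δ = arccos(p₁·p₂) ≈ 1.466 rad (84.0°).
Interpolate at f = 1/5 with slerp weights a = sin((1−f)δ)/sin δ ≈ 0.927, b = sin(fδ)/sin δ ≈ 0.291.
p = a·p₁ + b·p₂ ≈ (-0.477, 0.834, 0.277); φ = arcsin(p_z) ≈ 16.06°, λ = atan2(p_y, p_x) ≈ 119.78°.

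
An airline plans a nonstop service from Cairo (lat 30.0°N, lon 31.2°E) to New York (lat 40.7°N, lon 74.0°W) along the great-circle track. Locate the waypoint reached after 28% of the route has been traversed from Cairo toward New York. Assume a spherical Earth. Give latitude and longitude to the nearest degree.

From cos δ = sin φ₁ sin φ₂ + cos φ₁ cos φ₂ cos Δλ, the central angle is δ ≈ 1.416 rad (81.1°).
Interpolate at f = 0.28 with slerp weights a = sin((1−f)δ)/sin δ ≈ 0.862, b = sin(fδ)/sin δ ≈ 0.391.
p = a·p₁ + b·p₂ ≈ (0.720, 0.102, 0.686); φ = arcsin(p_z) ≈ 43.32°, λ = atan2(p_y, p_x) ≈ 8.05°.

≈ lat 43°N, lon 8°E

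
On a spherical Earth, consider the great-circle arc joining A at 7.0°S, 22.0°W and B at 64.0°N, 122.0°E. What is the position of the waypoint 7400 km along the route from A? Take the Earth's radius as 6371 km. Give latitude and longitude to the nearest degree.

≈ 55°N, 6°E

Convert each endpoint to a unit vector on the sphere (x = cos φ cos λ, y = cos φ sin λ, z = sin φ).
The central angle between the endpoints is δ = arccos(p₁·p₂) ≈ 2.051 rad (117.5°). The total great-circle distance is δ·R ≈ 2.051 × 6371 ≈ 13064 km, so the target fraction is f = 7400/13064 ≈ 0.566.
Interpolate at f ≈ 0.566 with slerp weights a = sin((1−f)δ)/sin δ ≈ 0.875, b = sin(fδ)/sin δ ≈ 1.034.
p = a·p₁ + b·p₂ ≈ (0.565, 0.059, 0.823); φ = arcsin(p_z) ≈ 55.37°, λ = atan2(p_y, p_x) ≈ 5.96°.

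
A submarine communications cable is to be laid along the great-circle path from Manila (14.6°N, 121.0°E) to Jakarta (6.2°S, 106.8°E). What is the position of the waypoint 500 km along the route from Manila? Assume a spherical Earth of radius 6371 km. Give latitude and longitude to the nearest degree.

From cos δ = sin φ₁ sin φ₂ + cos φ₁ cos φ₂ cos Δλ, the central angle is δ ≈ 0.438 rad (25.1°). The total great-circle distance is δ·R ≈ 0.438 × 6371 ≈ 2793 km, so the target fraction is f = 500/2793 ≈ 0.179.
Interpolate at f ≈ 0.179 with slerp weights a = sin((1−f)δ)/sin δ ≈ 0.830, b = sin(fδ)/sin δ ≈ 0.185.
p = a·p₁ + b·p₂ ≈ (-0.467, 0.864, 0.189); φ = arcsin(p_z) ≈ 10.91°, λ = atan2(p_y, p_x) ≈ 118.37°.

≈ 11°N, 118°E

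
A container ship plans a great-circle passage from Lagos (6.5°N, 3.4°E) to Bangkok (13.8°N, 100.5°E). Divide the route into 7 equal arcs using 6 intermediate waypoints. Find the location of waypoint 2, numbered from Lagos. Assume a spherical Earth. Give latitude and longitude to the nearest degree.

From cos δ = sin φ₁ sin φ₂ + cos φ₁ cos φ₂ cos Δλ, the central angle is δ ≈ 1.663 rad (95.3°).
Interpolate at f = 2/7 with slerp weights a = sin((1−f)δ)/sin δ ≈ 0.932, b = sin(fδ)/sin δ ≈ 0.459.
p = a·p₁ + b·p₂ ≈ (0.843, 0.494, 0.215); φ = arcsin(p_z) ≈ 12.42°, λ = atan2(p_y, p_x) ≈ 30.36°.

≈ (12°N, 30°E)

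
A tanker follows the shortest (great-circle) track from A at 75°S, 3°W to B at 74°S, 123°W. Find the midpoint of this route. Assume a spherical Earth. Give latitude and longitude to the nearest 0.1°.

Write both endpoints as unit vectors p₁, p₂ with components (cos φ cos λ, cos φ sin λ, sin φ).
The central angle between the endpoints is δ = arccos(p₁·p₂) ≈ 0.467 rad (26.8°).
Interpolate at f = 1/2 with slerp weights a = sin((1−f)δ)/sin δ ≈ 0.514, b = sin(fδ)/sin δ ≈ 0.514.
p = a·p₁ + b·p₂ ≈ (0.056, -0.126, -0.990); φ = arcsin(p_z) ≈ -82.09°, λ = atan2(p_y, p_x) ≈ -66.12°.

≈ 82.1°S, 66.1°W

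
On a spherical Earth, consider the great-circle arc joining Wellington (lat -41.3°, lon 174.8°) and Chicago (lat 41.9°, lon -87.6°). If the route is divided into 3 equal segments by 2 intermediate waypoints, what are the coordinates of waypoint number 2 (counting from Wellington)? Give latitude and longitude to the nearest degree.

≈ lat 16°, lon -123°

From cos δ = sin φ₁ sin φ₂ + cos φ₁ cos φ₂ cos Δλ, the central angle is δ ≈ 2.111 rad (121.0°).
Interpolate at f = 2/3 with slerp weights a = sin((1−f)δ)/sin δ ≈ 0.755, b = sin(fδ)/sin δ ≈ 1.151.
p = a·p₁ + b·p₂ ≈ (-0.529, -0.804, 0.270); φ = arcsin(p_z) ≈ 15.69°, λ = atan2(p_y, p_x) ≈ -123.32°.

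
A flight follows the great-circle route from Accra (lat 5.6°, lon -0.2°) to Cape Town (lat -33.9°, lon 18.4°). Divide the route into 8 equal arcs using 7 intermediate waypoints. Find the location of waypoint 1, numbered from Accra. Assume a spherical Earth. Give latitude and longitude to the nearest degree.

≈ lat 1°, lon 2°

Write both endpoints as unit vectors p₁, p₂ with components (cos φ cos λ, cos φ sin λ, sin φ).
The central angle between the endpoints is δ = arccos(p₁·p₂) ≈ 0.755 rad (43.2°).
Interpolate at f = 1/8 with slerp weights a = sin((1−f)δ)/sin δ ≈ 0.895, b = sin(fδ)/sin δ ≈ 0.138.
p = a·p₁ + b·p₂ ≈ (0.999, 0.033, 0.011); φ = arcsin(p_z) ≈ 0.61°, λ = atan2(p_y, p_x) ≈ 1.89°.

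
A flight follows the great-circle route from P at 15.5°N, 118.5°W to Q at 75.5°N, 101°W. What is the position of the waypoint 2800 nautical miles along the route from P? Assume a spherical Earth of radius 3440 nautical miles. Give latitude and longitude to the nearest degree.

From cos δ = sin φ₁ sin φ₂ + cos φ₁ cos φ₂ cos Δλ, the central angle is δ ≈ 1.060 rad (60.7°). The total great-circle distance is δ·R ≈ 1.060 × 3440 ≈ 3647 nmi, so the target fraction is f = 2800/3647 ≈ 0.768.
Interpolate at f ≈ 0.768 with slerp weights a = sin((1−f)δ)/sin δ ≈ 0.279, b = sin(fδ)/sin δ ≈ 0.833.
p = a·p₁ + b·p₂ ≈ (-0.168, -0.441, 0.881); φ = arcsin(p_z) ≈ 61.82°, λ = atan2(p_y, p_x) ≈ -110.87°.

≈ 62°N, 111°W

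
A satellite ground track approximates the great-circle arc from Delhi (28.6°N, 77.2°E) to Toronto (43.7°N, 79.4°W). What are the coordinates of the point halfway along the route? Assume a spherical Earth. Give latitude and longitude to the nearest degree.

The haversine formula gives a central angle δ ≈ 1.825 rad (104.6°) between the endpoints.
Interpolate at f = 1/2 with slerp weights a = sin((1−f)δ)/sin δ ≈ 0.817, b = sin(fδ)/sin δ ≈ 0.817.
p = a·p₁ + b·p₂ ≈ (0.268, 0.119, 0.956); φ = arcsin(p_z) ≈ 72.96°, λ = atan2(p_y, p_x) ≈ 23.96°.

≈ (73°N, 24°E)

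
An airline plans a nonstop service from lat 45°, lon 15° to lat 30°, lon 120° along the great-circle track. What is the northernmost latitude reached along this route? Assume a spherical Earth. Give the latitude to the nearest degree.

≈ 53°

The great circle lies in the plane with unit normal n̂ = (p₁ × p₂)/|p₁ × p₂|.
Here n̂_z ≈ +0.603; the vertex latitude is φ_max = arccos|n̂_z| ≈ 52.9°.
Check via Clairaut: cos φ_max = |cos φ₁| · sin C = cos(45.0°)·sin(58.5°) ≈ 0.603, again giving ≈ 52.9°.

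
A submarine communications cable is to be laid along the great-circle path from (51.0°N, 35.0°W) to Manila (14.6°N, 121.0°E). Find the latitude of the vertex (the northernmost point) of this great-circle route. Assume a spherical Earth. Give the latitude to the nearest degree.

The great circle lies in the plane with unit normal n̂ = (p₁ × p₂)/|p₁ × p₂|.
Here n̂_z ≈ +0.266; the vertex latitude is φ_max = arccos|n̂_z| ≈ 74.6°.

≈ 75°N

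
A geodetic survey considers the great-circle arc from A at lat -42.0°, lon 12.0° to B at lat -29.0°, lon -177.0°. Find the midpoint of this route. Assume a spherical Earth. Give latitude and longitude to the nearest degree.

The haversine formula gives a central angle δ ≈ 1.894 rad (108.5°) between the endpoints.
Interpolate at f = 1/2 with slerp weights a = sin((1−f)δ)/sin δ ≈ 0.856, b = sin(fδ)/sin δ ≈ 0.856.
p = a·p₁ + b·p₂ ≈ (-0.125, 0.093, -0.988); φ = arcsin(p_z) ≈ -81.02°, λ = atan2(p_y, p_x) ≈ 143.42°.

≈ lat -81°, lon 143°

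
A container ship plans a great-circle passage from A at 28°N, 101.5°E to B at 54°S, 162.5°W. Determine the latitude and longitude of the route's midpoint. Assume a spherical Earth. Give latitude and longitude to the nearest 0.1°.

≈ 18.6°S, 136.9°E

From cos δ = sin φ₁ sin φ₂ + cos φ₁ cos φ₂ cos Δλ, the central angle is δ ≈ 2.020 rad (115.7°).
Interpolate at f = 1/2 with slerp weights a = sin((1−f)δ)/sin δ ≈ 0.940, b = sin(fδ)/sin δ ≈ 0.940.
p = a·p₁ + b·p₂ ≈ (-0.692, 0.647, -0.319); φ = arcsin(p_z) ≈ -18.61°, λ = atan2(p_y, p_x) ≈ 136.93°.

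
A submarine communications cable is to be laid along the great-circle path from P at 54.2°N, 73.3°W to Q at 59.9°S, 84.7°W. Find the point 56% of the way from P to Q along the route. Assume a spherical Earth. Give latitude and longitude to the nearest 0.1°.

Write both endpoints as unit vectors p₁, p₂ with components (cos φ cos λ, cos φ sin λ, sin φ).
The central angle between the endpoints is δ = arccos(p₁·p₂) ≈ 1.998 rad (114.5°).
Interpolate at f = 0.56 with slerp weights a = sin((1−f)δ)/sin δ ≈ 0.846, b = sin(fδ)/sin δ ≈ 0.988.
p = a·p₁ + b·p₂ ≈ (0.188, -0.968, -0.169); φ = arcsin(p_z) ≈ -9.72°, λ = atan2(p_y, p_x) ≈ -79.00°.

≈ 9.7°S, 79.0°W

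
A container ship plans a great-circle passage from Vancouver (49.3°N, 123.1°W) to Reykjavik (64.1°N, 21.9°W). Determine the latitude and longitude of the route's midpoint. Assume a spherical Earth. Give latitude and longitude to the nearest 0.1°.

Write both endpoints as unit vectors p₁, p₂ with components (cos φ cos λ, cos φ sin λ, sin φ).
The central angle between the endpoints is δ = arccos(p₁·p₂) ≈ 0.894 rad (51.2°).
Interpolate at f = 1/2 with slerp weights a = sin((1−f)δ)/sin δ ≈ 0.554, b = sin(fδ)/sin δ ≈ 0.554.
p = a·p₁ + b·p₂ ≈ (0.027, -0.393, 0.919); φ = arcsin(p_z) ≈ 66.79°, λ = atan2(p_y, p_x) ≈ -86.03°.

≈ 66.8°N, 86.0°W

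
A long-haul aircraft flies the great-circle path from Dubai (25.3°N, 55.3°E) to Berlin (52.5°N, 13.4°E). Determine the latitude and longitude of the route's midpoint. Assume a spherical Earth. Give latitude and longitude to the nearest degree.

Convert each endpoint to a unit vector on the sphere (x = cos φ cos λ, y = cos φ sin λ, z = sin φ).
The central angle between the endpoints is δ = arccos(p₁·p₂) ≈ 0.725 rad (41.5°).
Interpolate at f = 1/2 with slerp weights a = sin((1−f)δ)/sin δ ≈ 0.535, b = sin(fδ)/sin δ ≈ 0.535.
p = a·p₁ + b·p₂ ≈ (0.592, 0.473, 0.653); φ = arcsin(p_z) ≈ 40.75°, λ = atan2(p_y, p_x) ≈ 38.62°.

≈ 41°N, 39°E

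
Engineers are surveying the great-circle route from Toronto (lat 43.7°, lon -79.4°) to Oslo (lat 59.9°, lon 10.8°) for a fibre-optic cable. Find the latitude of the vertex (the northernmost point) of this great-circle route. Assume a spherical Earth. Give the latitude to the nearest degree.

The great circle lies in the plane with unit normal n̂ = (p₁ × p₂)/|p₁ × p₂|.
Here n̂_z ≈ +0.452; the vertex latitude is φ_max = arccos|n̂_z| ≈ 63.1°.
Check via Clairaut: cos φ_max = |cos φ₁| · sin C = cos(43.7°)·sin(38.7°) ≈ 0.452, again giving ≈ 63.1°.

≈ 63°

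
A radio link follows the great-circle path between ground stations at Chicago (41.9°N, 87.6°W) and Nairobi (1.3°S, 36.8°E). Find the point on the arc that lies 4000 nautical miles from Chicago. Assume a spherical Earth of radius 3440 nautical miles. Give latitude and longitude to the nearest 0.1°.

Convert each endpoint to a unit vector on the sphere (x = cos φ cos λ, y = cos φ sin λ, z = sin φ).
The central angle between the endpoints is δ = arccos(p₁·p₂) ≈ 2.021 rad (115.8°). The total great-circle distance is δ·R ≈ 2.021 × 3440 ≈ 6954 nmi, so the target fraction is f = 4000/6954 ≈ 0.575.
Interpolate at f ≈ 0.575 with slerp weights a = sin((1−f)δ)/sin δ ≈ 0.841, b = sin(fδ)/sin δ ≈ 1.020.
p = a·p₁ + b·p₂ ≈ (0.843, -0.015, 0.538); φ = arcsin(p_z) ≈ 32.58°, λ = atan2(p_y, p_x) ≈ -1.00°.

≈ 32.6°N, 1.0°W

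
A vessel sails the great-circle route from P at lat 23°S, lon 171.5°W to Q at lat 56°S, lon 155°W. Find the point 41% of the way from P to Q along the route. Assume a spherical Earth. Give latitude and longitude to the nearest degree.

From cos δ = sin φ₁ sin φ₂ + cos φ₁ cos φ₂ cos Δλ, the central angle is δ ≈ 0.614 rad (35.2°).
Interpolate at f = 0.41 with slerp weights a = sin((1−f)δ)/sin δ ≈ 0.615, b = sin(fδ)/sin δ ≈ 0.432.
p = a·p₁ + b·p₂ ≈ (-0.779, -0.186, -0.599); φ = arcsin(p_z) ≈ -36.78°, λ = atan2(p_y, p_x) ≈ -166.58°.

≈ lat 37°S, lon 167°W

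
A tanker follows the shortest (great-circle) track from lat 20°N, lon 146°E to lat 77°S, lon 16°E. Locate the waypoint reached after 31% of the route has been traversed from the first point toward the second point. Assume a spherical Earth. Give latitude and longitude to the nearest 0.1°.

From cos δ = sin φ₁ sin φ₂ + cos φ₁ cos φ₂ cos Δλ, the central angle is δ ≈ 2.059 rad (118.0°).
Interpolate at f = 0.31 with slerp weights a = sin((1−f)δ)/sin δ ≈ 1.120, b = sin(fδ)/sin δ ≈ 0.675.
p = a·p₁ + b·p₂ ≈ (-0.726, 0.630, -0.274); φ = arcsin(p_z) ≈ -15.93°, λ = atan2(p_y, p_x) ≈ 139.06°.

≈ lat 15.9°S, lon 139.1°E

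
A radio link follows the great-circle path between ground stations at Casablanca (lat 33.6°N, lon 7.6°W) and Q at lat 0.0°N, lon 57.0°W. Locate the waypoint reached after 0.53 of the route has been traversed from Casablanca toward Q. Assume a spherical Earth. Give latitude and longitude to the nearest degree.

From cos δ = sin φ₁ sin φ₂ + cos φ₁ cos φ₂ cos Δλ, the central angle is δ ≈ 0.998 rad (57.2°).
Interpolate at f = 0.53 with slerp weights a = sin((1−f)δ)/sin δ ≈ 0.538, b = sin(fδ)/sin δ ≈ 0.600.
p = a·p₁ + b·p₂ ≈ (0.771, -0.563, 0.298); φ = arcsin(p_z) ≈ 17.32°, λ = atan2(p_y, p_x) ≈ -36.13°.

≈ lat 17°N, lon 36°W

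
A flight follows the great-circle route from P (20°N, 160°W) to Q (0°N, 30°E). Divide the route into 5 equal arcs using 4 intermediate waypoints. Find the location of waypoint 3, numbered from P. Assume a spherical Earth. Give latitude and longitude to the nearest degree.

≈ (54°N, 70°E)

Write both endpoints as unit vectors p₁, p₂ with components (cos φ cos λ, cos φ sin λ, sin φ).
The central angle between the endpoints is δ = arccos(p₁·p₂) ≈ 2.753 rad (157.7°).
Interpolate at f = 3/5 with slerp weights a = sin((1−f)δ)/sin δ ≈ 2.353, b = sin(fδ)/sin δ ≈ 2.630.
p = a·p₁ + b·p₂ ≈ (0.200, 0.559, 0.805); φ = arcsin(p_z) ≈ 53.59°, λ = atan2(p_y, p_x) ≈ 70.31°.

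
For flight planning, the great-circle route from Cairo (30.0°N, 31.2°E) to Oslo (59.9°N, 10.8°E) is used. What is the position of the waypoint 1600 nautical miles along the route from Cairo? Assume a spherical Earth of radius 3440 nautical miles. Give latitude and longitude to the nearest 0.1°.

From cos δ = sin φ₁ sin φ₂ + cos φ₁ cos φ₂ cos Δλ, the central angle is δ ≈ 0.574 rad (32.9°). The total great-circle distance is δ·R ≈ 0.574 × 3440 ≈ 1975 nmi, so the target fraction is f = 1600/1975 ≈ 0.810.
Interpolate at f ≈ 0.810 with slerp weights a = sin((1−f)δ)/sin δ ≈ 0.200, b = sin(fδ)/sin δ ≈ 0.826.
p = a·p₁ + b·p₂ ≈ (0.555, 0.167, 0.815); φ = arcsin(p_z) ≈ 54.55°, λ = atan2(p_y, p_x) ≈ 16.79°.

≈ 54.6°N, 16.8°E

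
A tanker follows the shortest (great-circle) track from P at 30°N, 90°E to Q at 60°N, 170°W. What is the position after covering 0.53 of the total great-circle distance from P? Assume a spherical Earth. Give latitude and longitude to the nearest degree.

≈ 57°N, 125°E

Write both endpoints as unit vectors p₁, p₂ with components (cos φ cos λ, cos φ sin λ, sin φ).
The central angle between the endpoints is δ = arccos(p₁·p₂) ≈ 1.205 rad (69.0°).
Interpolate at f = 0.53 with slerp weights a = sin((1−f)δ)/sin δ ≈ 0.575, b = sin(fδ)/sin δ ≈ 0.638.
p = a·p₁ + b·p₂ ≈ (-0.314, 0.442, 0.840); φ = arcsin(p_z) ≈ 57.15°, λ = atan2(p_y, p_x) ≈ 125.41°.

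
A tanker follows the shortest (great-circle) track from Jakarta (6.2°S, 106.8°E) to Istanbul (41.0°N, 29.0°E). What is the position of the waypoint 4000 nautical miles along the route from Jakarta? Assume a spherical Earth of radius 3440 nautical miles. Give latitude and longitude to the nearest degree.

From cos δ = sin φ₁ sin φ₂ + cos φ₁ cos φ₂ cos Δλ, the central angle is δ ≈ 1.483 rad (85.0°). The total great-circle distance is δ·R ≈ 1.483 × 3440 ≈ 5101 nmi, so the target fraction is f = 4000/5101 ≈ 0.784.
Interpolate at f ≈ 0.784 with slerp weights a = sin((1−f)δ)/sin δ ≈ 0.316, b = sin(fδ)/sin δ ≈ 0.921.
p = a·p₁ + b·p₂ ≈ (0.517, 0.638, 0.570); φ = arcsin(p_z) ≈ 34.78°, λ = atan2(p_y, p_x) ≈ 50.95°.

≈ 35°N, 51°E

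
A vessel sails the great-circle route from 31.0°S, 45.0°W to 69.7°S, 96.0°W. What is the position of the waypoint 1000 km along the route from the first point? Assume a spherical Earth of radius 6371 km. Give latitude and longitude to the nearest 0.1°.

≈ 39.3°S, 49.2°W

Convert each endpoint to a unit vector on the sphere (x = cos φ cos λ, y = cos φ sin λ, z = sin φ).
The central angle between the endpoints is δ = arccos(p₁·p₂) ≈ 0.836 rad (47.9°). The total great-circle distance is δ·R ≈ 0.836 × 6371 ≈ 5328 km, so the target fraction is f = 1000/5328 ≈ 0.188.
Interpolate at f ≈ 0.188 with slerp weights a = sin((1−f)δ)/sin δ ≈ 0.847, b = sin(fδ)/sin δ ≈ 0.211.
p = a·p₁ + b·p₂ ≈ (0.505, -0.586, -0.634); φ = arcsin(p_z) ≈ -39.31°, λ = atan2(p_y, p_x) ≈ -49.21°.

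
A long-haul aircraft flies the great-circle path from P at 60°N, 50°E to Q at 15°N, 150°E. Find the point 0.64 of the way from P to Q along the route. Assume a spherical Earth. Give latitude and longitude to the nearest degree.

≈ 40°N, 131°E

Write both endpoints as unit vectors p₁, p₂ with components (cos φ cos λ, cos φ sin λ, sin φ).
The central angle between the endpoints is δ = arccos(p₁·p₂) ≈ 1.430 rad (81.9°).
Interpolate at f = 0.64 with slerp weights a = sin((1−f)δ)/sin δ ≈ 0.497, b = sin(fδ)/sin δ ≈ 0.801.
p = a·p₁ + b·p₂ ≈ (-0.510, 0.577, 0.638); φ = arcsin(p_z) ≈ 39.63°, λ = atan2(p_y, p_x) ≈ 131.46°.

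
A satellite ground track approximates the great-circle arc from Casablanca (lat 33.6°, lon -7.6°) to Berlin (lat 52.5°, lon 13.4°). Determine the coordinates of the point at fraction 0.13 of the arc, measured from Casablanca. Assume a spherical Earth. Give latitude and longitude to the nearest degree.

Write both endpoints as unit vectors p₁, p₂ with components (cos φ cos λ, cos φ sin λ, sin φ).
The central angle between the endpoints is δ = arccos(p₁·p₂) ≈ 0.422 rad (24.2°).
Interpolate at f = 0.13 with slerp weights a = sin((1−f)δ)/sin δ ≈ 0.876, b = sin(fδ)/sin δ ≈ 0.134.
p = a·p₁ + b·p₂ ≈ (0.803, -0.078, 0.591); φ = arcsin(p_z) ≈ 36.24°, λ = atan2(p_y, p_x) ≈ -5.52°.

≈ lat 36°, lon -6°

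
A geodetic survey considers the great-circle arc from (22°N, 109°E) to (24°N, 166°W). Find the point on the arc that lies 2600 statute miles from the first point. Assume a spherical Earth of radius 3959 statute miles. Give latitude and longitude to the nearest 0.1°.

Convert each endpoint to a unit vector on the sphere (x = cos φ cos λ, y = cos φ sin λ, z = sin φ).
The central angle between the endpoints is δ = arccos(p₁·p₂) ≈ 1.343 rad (76.9°). The total great-circle distance is δ·R ≈ 1.343 × 3959 ≈ 5315 mi, so the target fraction is f = 2600/5315 ≈ 0.489.
Interpolate at f ≈ 0.489 with slerp weights a = sin((1−f)δ)/sin δ ≈ 0.650, b = sin(fδ)/sin δ ≈ 0.627.
p = a·p₁ + b·p₂ ≈ (-0.752, 0.432, 0.499); φ = arcsin(p_z) ≈ 29.90°, λ = atan2(p_y, p_x) ≈ 150.15°.

≈ (29.9°N, 150.1°E)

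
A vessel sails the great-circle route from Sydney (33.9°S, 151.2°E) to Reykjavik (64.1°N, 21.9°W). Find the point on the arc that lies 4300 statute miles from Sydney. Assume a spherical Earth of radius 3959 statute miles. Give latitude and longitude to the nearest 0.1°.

≈ 28.1°N, 145.2°E

From cos δ = sin φ₁ sin φ₂ + cos φ₁ cos φ₂ cos Δλ, the central angle is δ ≈ 2.609 rad (149.5°). The total great-circle distance is δ·R ≈ 2.609 × 3959 ≈ 10330 mi, so the target fraction is f = 4300/10330 ≈ 0.416.
Interpolate at f ≈ 0.416 with slerp weights a = sin((1−f)δ)/sin δ ≈ 1.968, b = sin(fδ)/sin δ ≈ 1.743.
p = a·p₁ + b·p₂ ≈ (-0.725, 0.503, 0.471); φ = arcsin(p_z) ≈ 28.07°, λ = atan2(p_y, p_x) ≈ 145.25°.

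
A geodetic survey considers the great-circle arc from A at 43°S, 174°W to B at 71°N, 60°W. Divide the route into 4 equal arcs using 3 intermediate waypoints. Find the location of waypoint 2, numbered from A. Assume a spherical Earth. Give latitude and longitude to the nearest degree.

Convert each endpoint to a unit vector on the sphere (x = cos φ cos λ, y = cos φ sin λ, z = sin φ).
The central angle between the endpoints is δ = arccos(p₁·p₂) ≈ 2.406 rad (137.9°).
Interpolate at f = 2/4 with slerp weights a = sin((1−f)δ)/sin δ ≈ 1.391, b = sin(fδ)/sin δ ≈ 1.391.
p = a·p₁ + b·p₂ ≈ (-0.785, -0.499, 0.367); φ = arcsin(p_z) ≈ 21.51°, λ = atan2(p_y, p_x) ≈ -147.59°.

≈ 22°N, 148°W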